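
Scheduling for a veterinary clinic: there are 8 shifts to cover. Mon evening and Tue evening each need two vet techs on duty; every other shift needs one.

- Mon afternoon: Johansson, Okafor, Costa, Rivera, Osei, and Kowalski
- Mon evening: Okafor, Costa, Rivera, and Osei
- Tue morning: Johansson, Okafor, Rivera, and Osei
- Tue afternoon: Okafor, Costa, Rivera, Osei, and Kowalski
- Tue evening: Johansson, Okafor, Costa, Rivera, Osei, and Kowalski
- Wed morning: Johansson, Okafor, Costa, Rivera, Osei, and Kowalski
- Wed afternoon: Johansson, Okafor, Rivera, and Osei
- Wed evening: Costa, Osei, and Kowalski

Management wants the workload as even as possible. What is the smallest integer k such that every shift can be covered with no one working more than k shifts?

2

With 6 vet techs and 10 worker-slots to fill, someone must work at least ⌈10/6⌉ = 2 shifts, so k ≥ 2.
k = 2 works: Mon afternoon→Okafor, Mon evening→Costa+Rivera, Tue morning→Johansson, Tue afternoon→Okafor, Tue evening→Osei+Kowalski, Wed morning→Rivera, Wed afternoon→Johansson, Wed evening→Costa.
Loads: Johansson 2, Okafor 2, Costa 2, Rivera 2, Osei 1, Kowalski 1 — all ≤ 2.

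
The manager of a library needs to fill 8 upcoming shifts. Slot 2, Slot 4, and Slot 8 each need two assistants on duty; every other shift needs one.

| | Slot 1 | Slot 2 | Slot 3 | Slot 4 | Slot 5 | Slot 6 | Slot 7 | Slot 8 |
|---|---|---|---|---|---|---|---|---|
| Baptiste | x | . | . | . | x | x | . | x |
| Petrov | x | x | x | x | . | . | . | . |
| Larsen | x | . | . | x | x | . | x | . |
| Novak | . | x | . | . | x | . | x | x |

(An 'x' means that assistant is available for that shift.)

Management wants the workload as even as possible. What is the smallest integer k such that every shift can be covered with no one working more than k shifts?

With 4 assistants and 11 worker-slots to fill, someone must work at least ⌈11/4⌉ = 3 shifts, so k ≥ 3.
k = 3 works: Slot 1→Baptiste, Slot 2→Petrov+Novak, Slot 3→Petrov, Slot 4→Petrov+Larsen, Slot 5→Larsen, Slot 6→Baptiste, Slot 7→Larsen, Slot 8→Baptiste+Novak.
Loads: Baptiste 3, Petrov 3, Larsen 3, Novak 2 — all ≤ 3.

3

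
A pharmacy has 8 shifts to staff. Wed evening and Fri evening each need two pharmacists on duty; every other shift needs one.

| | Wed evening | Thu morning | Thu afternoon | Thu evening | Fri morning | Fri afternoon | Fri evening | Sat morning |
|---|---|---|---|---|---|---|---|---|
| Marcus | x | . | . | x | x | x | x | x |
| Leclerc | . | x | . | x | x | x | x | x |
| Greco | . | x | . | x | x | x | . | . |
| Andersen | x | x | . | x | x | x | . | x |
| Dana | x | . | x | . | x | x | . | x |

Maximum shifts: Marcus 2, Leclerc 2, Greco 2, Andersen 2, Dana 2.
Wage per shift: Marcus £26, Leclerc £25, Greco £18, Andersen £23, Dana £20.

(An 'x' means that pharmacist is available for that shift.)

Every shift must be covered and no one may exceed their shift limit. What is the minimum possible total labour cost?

£224

Thu afternoon can only be covered by Dana, so that assignment is forced.
Fri evening can only be covered by Marcus and Leclerc, so that assignment is forced.
Picking the cheapest available pharmacist for each shift independently would cost £206, but that ignores the shift limits.
An optimal schedule: Wed evening→Marcus+Andersen, Thu morning→Leclerc, Thu afternoon→Dana, Thu evening→Greco, Fri morning→Greco, Fri afternoon→Dana, Fri evening→Marcus+Leclerc, Sat morning→Andersen.
Total: 26 + 23 + 25 + 20 + 18 + 18 + 20 + 26 + 25 + 23 = £224.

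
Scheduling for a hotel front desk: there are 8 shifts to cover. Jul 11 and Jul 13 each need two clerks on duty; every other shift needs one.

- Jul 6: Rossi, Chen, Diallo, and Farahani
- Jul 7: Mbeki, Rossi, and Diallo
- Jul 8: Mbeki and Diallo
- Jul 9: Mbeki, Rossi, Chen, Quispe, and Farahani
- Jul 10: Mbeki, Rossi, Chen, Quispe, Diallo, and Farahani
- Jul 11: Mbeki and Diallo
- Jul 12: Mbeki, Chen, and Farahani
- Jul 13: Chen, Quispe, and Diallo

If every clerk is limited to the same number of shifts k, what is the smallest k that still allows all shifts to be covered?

With 6 clerks and 10 worker-slots to fill, someone must work at least ⌈10/6⌉ = 2 shifts, so k ≥ 2.
k = 2 works: Jul 6→Rossi, Jul 7→Rossi, Jul 8→Mbeki, Jul 9→Quispe, Jul 10→Diallo, Jul 11→Mbeki+Diallo, Jul 12→Chen, Jul 13→Chen+Quispe.
Loads: Mbeki 2, Rossi 2, Chen 2, Quispe 2, Diallo 2, Farahani 0 — all ≤ 2.

2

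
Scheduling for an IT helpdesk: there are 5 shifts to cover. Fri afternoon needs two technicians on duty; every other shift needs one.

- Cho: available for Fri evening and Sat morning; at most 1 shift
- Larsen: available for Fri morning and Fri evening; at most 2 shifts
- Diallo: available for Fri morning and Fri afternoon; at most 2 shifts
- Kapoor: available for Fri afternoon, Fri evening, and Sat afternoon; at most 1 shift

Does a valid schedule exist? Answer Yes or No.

No

Total capacity is 6 and 6 slots are needed, so capacity alone doesn't rule it out.
Shifts {Fri afternoon, Sat afternoon} need 3 worker-slots in total, but the technicians available for any of those shifts (Diallo and Kapoor) can supply at most 2 among them. So no valid schedule exists.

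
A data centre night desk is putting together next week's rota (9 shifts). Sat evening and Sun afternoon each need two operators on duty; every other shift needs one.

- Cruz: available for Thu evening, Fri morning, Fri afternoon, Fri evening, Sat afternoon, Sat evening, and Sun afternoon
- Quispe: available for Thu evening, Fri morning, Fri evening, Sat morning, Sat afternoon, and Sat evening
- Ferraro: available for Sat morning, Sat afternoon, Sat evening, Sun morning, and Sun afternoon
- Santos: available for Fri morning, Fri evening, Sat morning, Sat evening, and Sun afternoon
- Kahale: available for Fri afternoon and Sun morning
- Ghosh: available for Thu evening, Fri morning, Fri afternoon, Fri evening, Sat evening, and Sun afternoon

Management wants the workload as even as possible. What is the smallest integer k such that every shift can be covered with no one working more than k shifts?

2

With 6 operators and 11 worker-slots to fill, someone must work at least ⌈11/6⌉ = 2 shifts, so k ≥ 2.
k = 2 works: Thu evening→Cruz, Fri morning→Quispe, Fri afternoon→Kahale, Fri evening→Santos, Sat morning→Quispe, Sat afternoon→Cruz, Sat evening→Santos+Ghosh, Sun morning→Ferraro, Sun afternoon→Ferraro+Ghosh.
Loads: Cruz 2, Quispe 2, Ferraro 2, Santos 2, Kahale 1, Ghosh 2 — all ≤ 2.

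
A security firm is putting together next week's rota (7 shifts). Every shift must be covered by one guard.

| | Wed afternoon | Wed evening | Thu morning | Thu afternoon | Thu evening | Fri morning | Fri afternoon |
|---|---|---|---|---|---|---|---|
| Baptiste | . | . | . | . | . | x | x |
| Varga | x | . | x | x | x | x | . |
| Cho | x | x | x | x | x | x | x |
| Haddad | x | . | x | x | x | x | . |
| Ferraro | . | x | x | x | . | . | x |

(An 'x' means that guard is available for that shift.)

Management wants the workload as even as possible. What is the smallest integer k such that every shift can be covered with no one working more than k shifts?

2

With 5 guards and 7 worker-slots to fill, someone must work at least ⌈7/5⌉ = 2 shifts, so k ≥ 2.
k = 2 works: Wed afternoon→Varga, Wed evening→Cho, Thu morning→Cho, Thu afternoon→Haddad, Thu evening→Varga, Fri morning→Baptiste, Fri afternoon→Baptiste.
Loads: Baptiste 2, Varga 2, Cho 2, Haddad 1, Ferraro 0 — all ≤ 2.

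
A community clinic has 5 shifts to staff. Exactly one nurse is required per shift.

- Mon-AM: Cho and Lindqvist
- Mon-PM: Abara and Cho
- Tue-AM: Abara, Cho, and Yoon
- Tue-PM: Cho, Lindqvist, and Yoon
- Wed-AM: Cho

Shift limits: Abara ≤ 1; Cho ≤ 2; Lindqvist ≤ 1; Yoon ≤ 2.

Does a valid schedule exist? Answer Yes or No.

Yes

Wed-AM can only be covered by Cho, so that assignment is forced.
One valid schedule: Mon-AM→Cho, Mon-PM→Abara, Tue-AM→Yoon, Tue-PM→Lindqvist, Wed-AM→Cho.
Loads: Abara 1/1, Cho 2/2, Lindqvist 1/1, Yoon 1/2 — all within limits.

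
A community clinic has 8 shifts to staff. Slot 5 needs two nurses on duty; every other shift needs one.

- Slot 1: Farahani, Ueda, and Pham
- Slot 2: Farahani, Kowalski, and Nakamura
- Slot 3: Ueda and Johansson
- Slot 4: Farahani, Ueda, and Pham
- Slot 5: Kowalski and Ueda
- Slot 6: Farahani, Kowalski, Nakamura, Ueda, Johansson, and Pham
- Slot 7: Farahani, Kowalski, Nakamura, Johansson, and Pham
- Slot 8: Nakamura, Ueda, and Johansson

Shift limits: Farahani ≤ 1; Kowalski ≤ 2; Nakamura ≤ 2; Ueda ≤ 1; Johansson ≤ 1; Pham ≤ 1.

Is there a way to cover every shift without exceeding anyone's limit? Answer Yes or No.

Total capacity is 1+2+2+1+1+1 = 8 but 9 worker-slots are needed — infeasible.

No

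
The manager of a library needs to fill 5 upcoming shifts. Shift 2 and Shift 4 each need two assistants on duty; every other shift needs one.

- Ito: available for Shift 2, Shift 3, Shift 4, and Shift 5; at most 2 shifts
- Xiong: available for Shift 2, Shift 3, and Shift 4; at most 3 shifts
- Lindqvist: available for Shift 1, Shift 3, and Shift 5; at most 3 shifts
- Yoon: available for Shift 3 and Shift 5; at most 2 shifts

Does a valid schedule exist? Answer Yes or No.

Yes

Shift 1 can only be covered by Lindqvist, so that assignment is forced.
Shift 2 can only be covered by Ito and Xiong, so that assignment is forced.
Shift 4 can only be covered by Ito and Xiong, so that assignment is forced.
One valid schedule: Shift 1→Lindqvist, Shift 2→Ito+Xiong, Shift 3→Xiong, Shift 4→Ito+Xiong, Shift 5→Lindqvist.
Loads: Ito 2/2, Xiong 3/3, Lindqvist 2/3, Yoon 0/2 — all within limits.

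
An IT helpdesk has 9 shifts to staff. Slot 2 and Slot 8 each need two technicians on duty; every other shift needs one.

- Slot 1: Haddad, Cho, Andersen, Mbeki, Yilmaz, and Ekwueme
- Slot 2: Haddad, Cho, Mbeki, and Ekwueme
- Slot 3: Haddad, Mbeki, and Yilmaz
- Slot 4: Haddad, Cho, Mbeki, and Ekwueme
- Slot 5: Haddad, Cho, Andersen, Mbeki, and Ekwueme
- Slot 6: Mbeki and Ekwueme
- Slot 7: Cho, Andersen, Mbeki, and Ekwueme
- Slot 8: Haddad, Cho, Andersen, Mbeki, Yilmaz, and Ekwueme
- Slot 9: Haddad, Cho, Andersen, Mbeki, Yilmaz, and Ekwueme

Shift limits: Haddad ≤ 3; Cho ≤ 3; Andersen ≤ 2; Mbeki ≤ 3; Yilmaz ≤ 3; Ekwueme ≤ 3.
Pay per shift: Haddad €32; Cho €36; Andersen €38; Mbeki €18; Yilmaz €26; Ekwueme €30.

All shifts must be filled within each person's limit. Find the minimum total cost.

Picking the cheapest available technician for each shift independently would cost €218, but that ignores the shift limits.
An optimal schedule: Slot 1→Yilmaz, Slot 2→Ekwueme+Haddad, Slot 3→Mbeki, Slot 4→Mbeki, Slot 5→Ekwueme, Slot 6→Mbeki, Slot 7→Ekwueme, Slot 8→Yilmaz+Haddad, Slot 9→Yilmaz.
Total: 26 + 30 + 32 + 18 + 18 + 30 + 18 + 30 + 26 + 32 + 26 = €286.

€286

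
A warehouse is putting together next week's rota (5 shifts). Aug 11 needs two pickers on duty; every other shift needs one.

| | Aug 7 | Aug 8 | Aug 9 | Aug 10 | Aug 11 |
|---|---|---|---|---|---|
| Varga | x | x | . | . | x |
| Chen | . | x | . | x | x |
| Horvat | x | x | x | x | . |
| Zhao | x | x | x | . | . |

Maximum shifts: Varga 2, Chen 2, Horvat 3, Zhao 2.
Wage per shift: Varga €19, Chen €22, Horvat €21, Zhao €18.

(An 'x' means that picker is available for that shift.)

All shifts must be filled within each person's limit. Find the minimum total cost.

€117

Aug 11 can only be covered by Varga and Chen, so that assignment is forced.
Picking the cheapest available picker for each shift independently would cost €116, but that ignores the shift limits.
An optimal schedule: Aug 7→Zhao, Aug 8→Varga, Aug 9→Zhao, Aug 10→Horvat, Aug 11→Varga+Chen.
Total: 18 + 19 + 18 + 21 + 19 + 22 = €117.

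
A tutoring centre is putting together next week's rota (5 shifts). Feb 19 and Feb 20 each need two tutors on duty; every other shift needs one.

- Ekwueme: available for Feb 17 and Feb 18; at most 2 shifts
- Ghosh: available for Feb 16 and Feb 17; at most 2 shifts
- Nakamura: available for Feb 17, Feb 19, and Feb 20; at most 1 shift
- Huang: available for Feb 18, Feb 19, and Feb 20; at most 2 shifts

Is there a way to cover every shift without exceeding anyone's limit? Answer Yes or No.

No

Total capacity is 7 and 7 slots are needed, so capacity alone doesn't rule it out.
Shifts {Feb 19, Feb 20} need 4 worker-slots in total, but the tutors available for any of those shifts (Nakamura and Huang) can supply at most 3 among them. So no valid schedule exists.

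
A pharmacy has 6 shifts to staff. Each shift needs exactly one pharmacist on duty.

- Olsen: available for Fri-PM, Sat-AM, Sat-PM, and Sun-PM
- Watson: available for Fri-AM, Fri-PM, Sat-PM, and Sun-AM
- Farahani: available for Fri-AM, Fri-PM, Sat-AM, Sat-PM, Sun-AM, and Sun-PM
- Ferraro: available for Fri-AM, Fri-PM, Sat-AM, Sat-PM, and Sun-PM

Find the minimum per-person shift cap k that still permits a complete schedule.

With 4 pharmacists and 6 worker-slots to fill, someone must work at least ⌈6/4⌉ = 2 shifts, so k ≥ 2.
k = 2 works: Fri-AM→Watson, Fri-PM→Farahani, Sat-AM→Olsen, Sat-PM→Farahani, Sun-AM→Watson, Sun-PM→Olsen.
Loads: Olsen 2, Watson 2, Farahani 2, Ferraro 0 — all ≤ 2.

2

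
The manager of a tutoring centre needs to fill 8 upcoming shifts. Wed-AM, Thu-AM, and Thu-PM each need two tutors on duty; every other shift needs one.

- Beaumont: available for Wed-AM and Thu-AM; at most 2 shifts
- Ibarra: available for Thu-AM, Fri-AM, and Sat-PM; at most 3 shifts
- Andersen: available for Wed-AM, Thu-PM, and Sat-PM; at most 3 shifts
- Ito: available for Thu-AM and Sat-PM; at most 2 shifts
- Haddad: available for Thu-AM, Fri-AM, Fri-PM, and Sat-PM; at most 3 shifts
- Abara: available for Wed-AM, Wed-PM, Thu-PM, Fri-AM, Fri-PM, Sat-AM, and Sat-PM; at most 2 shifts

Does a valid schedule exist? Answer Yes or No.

Total capacity is 15 and 11 slots are needed, so capacity alone doesn't rule it out.
Shifts {Wed-PM, Thu-PM, Sat-AM} need 4 worker-slots in total, but the tutors available for any of those shifts (Andersen and Abara) can supply at most 3 among them. So no valid schedule exists.

No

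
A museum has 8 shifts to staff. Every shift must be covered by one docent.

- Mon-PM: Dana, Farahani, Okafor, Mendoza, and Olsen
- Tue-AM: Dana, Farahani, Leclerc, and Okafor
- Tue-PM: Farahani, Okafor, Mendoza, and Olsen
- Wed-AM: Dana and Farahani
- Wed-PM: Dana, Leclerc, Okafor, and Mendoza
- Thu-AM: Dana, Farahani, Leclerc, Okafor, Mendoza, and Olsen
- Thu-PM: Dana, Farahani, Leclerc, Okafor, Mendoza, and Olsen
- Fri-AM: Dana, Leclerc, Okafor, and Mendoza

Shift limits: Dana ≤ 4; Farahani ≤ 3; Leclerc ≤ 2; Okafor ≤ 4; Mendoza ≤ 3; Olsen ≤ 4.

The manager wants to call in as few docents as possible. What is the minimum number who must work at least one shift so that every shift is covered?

8 slots to fill and no one can take more than 4, so at least ⌈8/4⌉ = 2 docents are needed.
Dana and Okafor alone can cover everything: Mon-PM→Dana, Tue-AM→Dana, Tue-PM→Okafor, Wed-AM→Dana, Wed-PM→Dana, Thu-AM→Okafor, Thu-PM→Okafor, Fri-AM→Okafor.

2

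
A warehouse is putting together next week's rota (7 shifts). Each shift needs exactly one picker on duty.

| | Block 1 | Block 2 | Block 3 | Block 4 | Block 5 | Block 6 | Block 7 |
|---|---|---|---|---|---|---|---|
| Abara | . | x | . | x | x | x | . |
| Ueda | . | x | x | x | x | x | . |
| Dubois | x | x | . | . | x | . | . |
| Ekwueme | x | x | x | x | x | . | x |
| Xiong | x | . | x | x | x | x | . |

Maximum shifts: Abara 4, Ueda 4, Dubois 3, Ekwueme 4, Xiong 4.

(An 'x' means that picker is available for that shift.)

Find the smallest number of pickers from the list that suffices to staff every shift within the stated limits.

2

7 slots to fill and no one can take more than 4, so at least ⌈7/4⌉ = 2 pickers are needed.
Abara and Ekwueme alone can cover everything: Block 1→Ekwueme, Block 2→Abara, Block 3→Ekwueme, Block 4→Abara, Block 5→Abara, Block 6→Abara, Block 7→Ekwueme.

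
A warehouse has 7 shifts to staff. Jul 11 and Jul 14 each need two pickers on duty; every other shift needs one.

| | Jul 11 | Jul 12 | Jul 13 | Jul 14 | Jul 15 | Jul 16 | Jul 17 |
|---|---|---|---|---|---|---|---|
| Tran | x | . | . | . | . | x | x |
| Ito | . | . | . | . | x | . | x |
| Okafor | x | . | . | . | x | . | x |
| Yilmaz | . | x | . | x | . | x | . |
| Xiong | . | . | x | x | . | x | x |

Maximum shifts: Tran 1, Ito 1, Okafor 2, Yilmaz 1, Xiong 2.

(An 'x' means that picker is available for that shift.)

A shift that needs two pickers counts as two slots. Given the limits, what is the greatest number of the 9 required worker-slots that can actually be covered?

7

Total capacity across all pickers is 1+1+2+1+2 = 7, and 9 slots are needed, so at most 7 can be filled.
An assignment achieving 7: Jul 11→Tran+Okafor, Jul 12→Yilmaz, Jul 13→Xiong, Jul 14→Xiong, Jul 15→Ito, Jul 17→Okafor.
Loads: Tran 1/1, Ito 1/1, Okafor 2/2, Yilmaz 1/1, Xiong 2/2.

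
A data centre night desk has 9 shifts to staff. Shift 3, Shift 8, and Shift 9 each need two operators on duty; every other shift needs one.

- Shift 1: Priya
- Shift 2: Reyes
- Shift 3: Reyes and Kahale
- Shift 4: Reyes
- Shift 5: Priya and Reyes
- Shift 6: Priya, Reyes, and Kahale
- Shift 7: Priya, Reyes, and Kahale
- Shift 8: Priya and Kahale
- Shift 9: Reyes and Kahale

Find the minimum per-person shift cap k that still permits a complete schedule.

4

With 3 operators and 12 worker-slots to fill, someone must work at least ⌈12/3⌉ = 4 shifts, so k ≥ 4.
k = 4 works: Shift 1→Priya, Shift 2→Reyes, Shift 3→Reyes+Kahale, Shift 4→Reyes, Shift 5→Priya, Shift 6→Priya, Shift 7→Kahale, Shift 8→Priya+Kahale, Shift 9→Reyes+Kahale.
Loads: Priya 4, Reyes 4, Kahale 4 — all ≤ 4.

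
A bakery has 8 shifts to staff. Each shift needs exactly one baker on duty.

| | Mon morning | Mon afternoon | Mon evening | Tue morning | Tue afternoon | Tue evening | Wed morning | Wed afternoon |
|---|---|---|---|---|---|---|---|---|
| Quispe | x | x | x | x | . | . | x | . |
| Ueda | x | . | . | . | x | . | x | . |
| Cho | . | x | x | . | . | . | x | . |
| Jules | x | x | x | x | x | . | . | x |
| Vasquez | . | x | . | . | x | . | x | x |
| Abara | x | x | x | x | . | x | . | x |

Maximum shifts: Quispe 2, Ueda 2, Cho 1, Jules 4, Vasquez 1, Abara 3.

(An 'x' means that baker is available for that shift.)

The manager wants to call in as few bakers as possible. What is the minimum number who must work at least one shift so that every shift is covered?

3

8 slots to fill and no one can take more than 4, so at least ⌈8/4⌉ = 2 bakers are needed.
Any 2 bakers together have capacity at most 4+3 = 7 < 8 slots, so 2 can never suffice.
Quispe, Jules, and Abara alone can cover everything: Mon morning→Quispe, Mon afternoon→Jules, Mon evening→Jules, Tue morning→Abara, Tue afternoon→Jules, Tue evening→Abara, Wed morning→Quispe, Wed afternoon→Jules.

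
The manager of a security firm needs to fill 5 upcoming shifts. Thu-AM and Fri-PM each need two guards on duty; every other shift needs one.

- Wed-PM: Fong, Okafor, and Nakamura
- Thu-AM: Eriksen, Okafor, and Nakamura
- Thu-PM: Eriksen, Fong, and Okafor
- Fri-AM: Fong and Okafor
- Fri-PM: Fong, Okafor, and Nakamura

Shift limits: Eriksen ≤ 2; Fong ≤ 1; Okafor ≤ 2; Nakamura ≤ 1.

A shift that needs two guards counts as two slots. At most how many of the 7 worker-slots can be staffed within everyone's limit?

6

Total capacity across all guards is 2+1+2+1 = 6, and 7 slots are needed, so at most 6 can be filled.
An assignment achieving 6: Wed-PM→Okafor, Thu-AM→Eriksen+Okafor, Thu-PM→Eriksen, Fri-AM→Fong, Fri-PM→Nakamura.
Loads: Eriksen 2/2, Fong 1/1, Okafor 2/2, Nakamura 1/1.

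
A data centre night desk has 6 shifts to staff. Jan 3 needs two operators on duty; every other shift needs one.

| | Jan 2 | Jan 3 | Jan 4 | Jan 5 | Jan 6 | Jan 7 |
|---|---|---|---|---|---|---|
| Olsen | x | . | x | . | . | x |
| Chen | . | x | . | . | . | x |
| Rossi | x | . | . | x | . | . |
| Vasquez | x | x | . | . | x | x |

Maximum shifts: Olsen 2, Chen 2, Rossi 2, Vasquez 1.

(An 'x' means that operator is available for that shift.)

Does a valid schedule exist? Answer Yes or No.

No

Total capacity is 7 and 7 slots are needed, so capacity alone doesn't rule it out.
Shifts {Jan 3, Jan 6} need 3 worker-slots in total, but the operators available for any of those shifts (Chen and Vasquez) can supply at most 2 among them. So no valid schedule exists.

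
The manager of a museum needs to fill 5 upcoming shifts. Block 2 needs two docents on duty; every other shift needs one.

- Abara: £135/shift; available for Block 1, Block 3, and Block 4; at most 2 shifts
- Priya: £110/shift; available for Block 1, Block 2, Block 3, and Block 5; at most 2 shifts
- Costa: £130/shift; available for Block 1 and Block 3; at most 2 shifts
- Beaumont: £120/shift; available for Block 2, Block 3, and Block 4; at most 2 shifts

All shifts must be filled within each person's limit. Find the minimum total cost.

£720

Block 2 can only be covered by Priya and Beaumont, so that assignment is forced.
Block 5 can only be covered by Priya, so that assignment is forced.
Picking the cheapest available docent for each shift independently would cost £680, but that ignores the shift limits.
An optimal schedule: Block 1→Costa, Block 2→Priya+Beaumont, Block 3→Costa, Block 4→Beaumont, Block 5→Priya.
Total: 130 + 110 + 120 + 130 + 120 + 110 = £720.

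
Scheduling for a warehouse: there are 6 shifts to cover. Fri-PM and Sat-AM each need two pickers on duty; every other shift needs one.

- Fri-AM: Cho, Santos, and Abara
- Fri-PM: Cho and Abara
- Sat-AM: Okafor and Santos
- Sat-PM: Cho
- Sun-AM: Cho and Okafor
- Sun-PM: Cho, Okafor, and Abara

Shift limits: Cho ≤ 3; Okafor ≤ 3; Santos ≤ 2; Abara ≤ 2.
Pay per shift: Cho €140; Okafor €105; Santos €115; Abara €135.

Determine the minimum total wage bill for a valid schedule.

Fri-PM can only be covered by Cho and Abara, so that assignment is forced.
Sat-AM can only be covered by Okafor and Santos, so that assignment is forced.
Sat-PM can only be covered by Cho, so that assignment is forced.
Picking the cheapest available picker for each shift independently would cost €960, and that bound is achievable.
An optimal schedule: Fri-AM→Santos, Fri-PM→Abara+Cho, Sat-AM→Okafor+Santos, Sat-PM→Cho, Sun-AM→Okafor, Sun-PM→Okafor.
Total: 115 + 135 + 140 + 105 + 115 + 140 + 105 + 105 = €960.

€960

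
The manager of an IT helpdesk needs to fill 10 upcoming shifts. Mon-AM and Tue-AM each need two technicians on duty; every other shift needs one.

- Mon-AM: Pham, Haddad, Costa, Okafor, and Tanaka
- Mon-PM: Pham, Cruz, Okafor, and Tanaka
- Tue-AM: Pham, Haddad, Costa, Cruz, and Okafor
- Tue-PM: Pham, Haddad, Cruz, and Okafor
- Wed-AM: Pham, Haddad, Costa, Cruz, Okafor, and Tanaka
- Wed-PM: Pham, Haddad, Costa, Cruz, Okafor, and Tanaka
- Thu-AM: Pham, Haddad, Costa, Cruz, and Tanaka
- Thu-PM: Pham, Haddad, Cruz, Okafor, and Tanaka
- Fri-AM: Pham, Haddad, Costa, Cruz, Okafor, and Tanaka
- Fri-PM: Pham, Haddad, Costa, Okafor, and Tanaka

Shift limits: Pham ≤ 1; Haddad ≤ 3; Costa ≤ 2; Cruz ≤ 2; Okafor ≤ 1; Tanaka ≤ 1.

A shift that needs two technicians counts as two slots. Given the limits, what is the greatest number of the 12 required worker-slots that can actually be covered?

10

Total capacity across all technicians is 1+3+2+2+1+1 = 10, and 12 slots are needed, so at most 10 can be filled.
An assignment achieving 10: Mon-AM→Haddad+Costa, Mon-PM→Pham, Tue-AM→Haddad+Costa, Tue-PM→Haddad, Wed-AM→Tanaka, Thu-AM→Cruz, Thu-PM→Cruz, Fri-PM→Okafor.
Loads: Pham 1/1, Haddad 3/3, Costa 2/2, Cruz 2/2, Okafor 1/1, Tanaka 1/1.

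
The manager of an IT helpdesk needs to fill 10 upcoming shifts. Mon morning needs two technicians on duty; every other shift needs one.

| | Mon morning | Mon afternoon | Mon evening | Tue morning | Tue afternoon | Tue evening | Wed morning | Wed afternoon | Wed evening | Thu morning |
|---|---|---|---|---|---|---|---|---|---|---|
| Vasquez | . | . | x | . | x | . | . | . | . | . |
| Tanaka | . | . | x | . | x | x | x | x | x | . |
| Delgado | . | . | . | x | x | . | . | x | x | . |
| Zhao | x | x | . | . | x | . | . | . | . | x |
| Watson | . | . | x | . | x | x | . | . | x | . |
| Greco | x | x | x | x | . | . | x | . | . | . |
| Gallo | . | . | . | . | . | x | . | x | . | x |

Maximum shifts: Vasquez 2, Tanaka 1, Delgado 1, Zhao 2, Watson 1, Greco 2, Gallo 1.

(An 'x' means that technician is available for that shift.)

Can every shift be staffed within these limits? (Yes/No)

No

Total capacity is 2+1+1+2+1+2+1 = 10 but 11 worker-slots are needed — infeasible.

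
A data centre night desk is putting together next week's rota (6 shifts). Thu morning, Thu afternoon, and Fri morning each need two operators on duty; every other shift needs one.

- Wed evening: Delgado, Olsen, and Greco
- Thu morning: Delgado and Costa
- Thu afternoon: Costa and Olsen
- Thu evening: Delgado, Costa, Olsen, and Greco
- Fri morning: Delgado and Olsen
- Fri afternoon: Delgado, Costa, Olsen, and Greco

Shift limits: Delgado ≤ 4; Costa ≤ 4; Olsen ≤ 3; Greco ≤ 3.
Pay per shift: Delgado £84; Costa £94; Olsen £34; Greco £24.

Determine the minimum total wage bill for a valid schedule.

Thu morning can only be covered by Delgado and Costa, so that assignment is forced.
Thu afternoon can only be covered by Costa and Olsen, so that assignment is forced.
Fri morning can only be covered by Delgado and Olsen, so that assignment is forced.
Picking the cheapest available operator for each shift independently would cost £496, and that bound is achievable.
An optimal schedule: Wed evening→Greco, Thu morning→Delgado+Costa, Thu afternoon→Olsen+Costa, Thu evening→Greco, Fri morning→Olsen+Delgado, Fri afternoon→Greco.
Total: 24 + 84 + 94 + 34 + 94 + 24 + 34 + 84 + 24 = £496.

£496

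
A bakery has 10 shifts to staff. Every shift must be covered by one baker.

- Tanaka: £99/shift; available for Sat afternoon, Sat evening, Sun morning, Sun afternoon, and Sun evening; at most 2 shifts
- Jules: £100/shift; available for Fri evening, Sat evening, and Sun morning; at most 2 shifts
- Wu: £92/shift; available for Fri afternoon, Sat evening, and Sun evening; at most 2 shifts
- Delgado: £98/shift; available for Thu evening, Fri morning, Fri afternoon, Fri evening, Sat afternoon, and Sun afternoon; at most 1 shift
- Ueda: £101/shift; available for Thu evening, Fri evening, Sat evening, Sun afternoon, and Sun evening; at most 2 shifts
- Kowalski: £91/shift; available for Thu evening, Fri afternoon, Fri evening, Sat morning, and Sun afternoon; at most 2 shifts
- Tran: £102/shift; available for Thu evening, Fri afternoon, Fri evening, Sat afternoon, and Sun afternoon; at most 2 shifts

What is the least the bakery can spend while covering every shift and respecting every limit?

£963

Fri morning can only be covered by Delgado, so that assignment is forced.
Sat morning can only be covered by Kowalski, so that assignment is forced.
Picking the cheapest available baker for each shift independently would cost £934, but that ignores the shift limits.
An optimal schedule: Thu evening→Kowalski, Fri morning→Delgado, Fri afternoon→Wu, Fri evening→Jules, Sat morning→Kowalski, Sat afternoon→Tanaka, Sat evening→Jules, Sun morning→Tanaka, Sun afternoon→Ueda, Sun evening→Wu.
Total: 91 + 98 + 92 + 100 + 91 + 99 + 100 + 99 + 101 + 92 = £963.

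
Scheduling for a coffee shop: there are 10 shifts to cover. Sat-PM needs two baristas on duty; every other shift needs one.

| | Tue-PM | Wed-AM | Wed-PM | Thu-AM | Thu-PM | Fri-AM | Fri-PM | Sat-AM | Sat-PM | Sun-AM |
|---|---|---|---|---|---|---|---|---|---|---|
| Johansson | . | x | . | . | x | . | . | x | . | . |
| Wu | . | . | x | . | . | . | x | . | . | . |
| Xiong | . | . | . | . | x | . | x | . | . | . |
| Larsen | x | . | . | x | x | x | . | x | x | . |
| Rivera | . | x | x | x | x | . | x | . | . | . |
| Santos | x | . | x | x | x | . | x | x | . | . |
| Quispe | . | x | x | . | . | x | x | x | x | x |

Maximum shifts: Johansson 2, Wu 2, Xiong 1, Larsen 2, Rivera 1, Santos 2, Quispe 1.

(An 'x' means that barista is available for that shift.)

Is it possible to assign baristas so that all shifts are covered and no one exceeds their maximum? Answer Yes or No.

No

Total capacity is 11 and 11 slots are needed, so capacity alone doesn't rule it out.
Shifts {Sat-PM, Sun-AM} need 3 worker-slots in total, but the baristas available for any of those shifts (Larsen and Quispe) can supply at most 2 among them. So no valid schedule exists.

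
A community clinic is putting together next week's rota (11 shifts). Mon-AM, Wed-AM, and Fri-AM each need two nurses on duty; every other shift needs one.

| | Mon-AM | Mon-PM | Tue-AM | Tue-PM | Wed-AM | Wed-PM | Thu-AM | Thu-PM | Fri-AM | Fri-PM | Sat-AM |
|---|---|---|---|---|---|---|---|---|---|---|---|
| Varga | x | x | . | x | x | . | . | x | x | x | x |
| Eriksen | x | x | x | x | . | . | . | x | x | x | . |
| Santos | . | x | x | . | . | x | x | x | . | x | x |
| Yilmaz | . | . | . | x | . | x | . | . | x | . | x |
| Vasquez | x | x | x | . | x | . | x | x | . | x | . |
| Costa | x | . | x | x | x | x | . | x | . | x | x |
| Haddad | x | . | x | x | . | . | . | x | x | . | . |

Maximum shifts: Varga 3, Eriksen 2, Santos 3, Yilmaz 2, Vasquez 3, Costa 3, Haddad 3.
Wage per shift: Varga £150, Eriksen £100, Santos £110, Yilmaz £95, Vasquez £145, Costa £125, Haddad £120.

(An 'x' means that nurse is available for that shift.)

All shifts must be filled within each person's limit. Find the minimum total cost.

£1600

Picking the cheapest available nurse for each shift independently would cost £1480, but that ignores the shift limits.
An optimal schedule: Mon-AM→Haddad+Costa, Mon-PM→Eriksen, Tue-AM→Santos, Tue-PM→Haddad, Wed-AM→Costa+Vasquez, Wed-PM→Yilmaz, Thu-AM→Santos, Thu-PM→Costa, Fri-AM→Eriksen+Haddad, Fri-PM→Santos, Sat-AM→Yilmaz.
Total: 120 + 125 + 100 + 110 + 120 + 125 + 145 + 95 + 110 + 125 + 100 + 120 + 110 + 95 = £1600.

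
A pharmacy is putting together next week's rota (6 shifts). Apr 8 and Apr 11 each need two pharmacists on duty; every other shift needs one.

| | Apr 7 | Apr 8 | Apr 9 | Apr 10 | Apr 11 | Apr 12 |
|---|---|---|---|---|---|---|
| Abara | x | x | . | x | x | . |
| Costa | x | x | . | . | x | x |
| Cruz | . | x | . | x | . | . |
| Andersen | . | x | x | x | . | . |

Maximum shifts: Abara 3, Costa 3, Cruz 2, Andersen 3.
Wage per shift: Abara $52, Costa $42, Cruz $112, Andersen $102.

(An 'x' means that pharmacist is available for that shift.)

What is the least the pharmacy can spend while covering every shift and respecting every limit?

$486

Apr 9 can only be covered by Andersen, so that assignment is forced.
Apr 11 can only be covered by Abara and Costa, so that assignment is forced.
Apr 12 can only be covered by Costa, so that assignment is forced.
Picking the cheapest available pharmacist for each shift independently would cost $426, but that ignores the shift limits.
An optimal schedule: Apr 7→Costa, Apr 8→Abara+Andersen, Apr 9→Andersen, Apr 10→Abara, Apr 11→Costa+Abara, Apr 12→Costa.
Total: 42 + 52 + 102 + 102 + 52 + 42 + 52 + 42 = $486.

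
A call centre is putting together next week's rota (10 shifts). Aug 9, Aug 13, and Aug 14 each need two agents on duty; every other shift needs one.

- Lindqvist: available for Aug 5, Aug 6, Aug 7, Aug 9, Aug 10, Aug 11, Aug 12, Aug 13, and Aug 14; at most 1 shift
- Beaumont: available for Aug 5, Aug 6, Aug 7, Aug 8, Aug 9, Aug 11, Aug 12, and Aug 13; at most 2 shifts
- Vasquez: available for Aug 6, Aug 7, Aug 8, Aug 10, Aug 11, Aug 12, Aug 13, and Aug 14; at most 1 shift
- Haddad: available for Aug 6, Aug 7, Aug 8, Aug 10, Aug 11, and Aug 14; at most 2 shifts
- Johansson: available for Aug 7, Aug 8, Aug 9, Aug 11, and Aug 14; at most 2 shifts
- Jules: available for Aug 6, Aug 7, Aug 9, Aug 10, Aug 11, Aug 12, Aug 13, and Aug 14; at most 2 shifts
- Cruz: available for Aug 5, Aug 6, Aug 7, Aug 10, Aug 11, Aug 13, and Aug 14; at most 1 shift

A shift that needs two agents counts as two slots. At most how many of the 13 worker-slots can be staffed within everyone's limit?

11

Total capacity across all agents is 1+2+1+2+2+2+1 = 11, and 13 slots are needed, so at most 11 can be filled.
An assignment achieving 11: Aug 5→Lindqvist, Aug 6→Haddad, Aug 8→Beaumont, Aug 9→Beaumont+Johansson, Aug 10→Haddad, Aug 12→Vasquez, Aug 13→Jules+Cruz, Aug 14→Johansson+Jules.
Loads: Lindqvist 1/1, Beaumont 2/2, Vasquez 1/1, Haddad 2/2, Johansson 2/2, Jules 2/2, Cruz 1/1.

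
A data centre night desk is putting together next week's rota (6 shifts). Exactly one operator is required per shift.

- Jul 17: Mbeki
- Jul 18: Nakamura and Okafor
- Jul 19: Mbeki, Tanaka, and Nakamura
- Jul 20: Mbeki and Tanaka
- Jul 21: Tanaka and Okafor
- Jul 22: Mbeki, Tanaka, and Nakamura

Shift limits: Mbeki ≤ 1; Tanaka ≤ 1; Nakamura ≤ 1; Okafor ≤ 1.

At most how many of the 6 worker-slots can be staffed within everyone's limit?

Total capacity across all operators is 1+1+1+1 = 4, and 6 slots are needed, so at most 4 can be filled.
An assignment achieving 4: Jul 17→Mbeki, Jul 18→Nakamura, Jul 20→Tanaka, Jul 21→Okafor.
Loads: Mbeki 1/1, Tanaka 1/1, Nakamura 1/1, Okafor 1/1.

4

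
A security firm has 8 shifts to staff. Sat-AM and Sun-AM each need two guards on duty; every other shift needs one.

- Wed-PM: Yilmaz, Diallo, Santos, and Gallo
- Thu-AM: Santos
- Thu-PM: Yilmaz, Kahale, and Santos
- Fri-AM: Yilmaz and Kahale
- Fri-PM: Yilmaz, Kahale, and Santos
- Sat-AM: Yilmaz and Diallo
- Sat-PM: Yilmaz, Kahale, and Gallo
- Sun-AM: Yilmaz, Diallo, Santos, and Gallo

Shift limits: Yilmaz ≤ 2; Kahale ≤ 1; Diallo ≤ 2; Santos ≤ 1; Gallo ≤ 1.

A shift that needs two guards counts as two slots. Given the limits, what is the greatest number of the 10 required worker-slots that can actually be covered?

7

Total capacity across all guards is 2+1+2+1+1 = 7, and 10 slots are needed, so at most 7 can be filled.
An assignment achieving 7: Wed-PM→Diallo, Thu-AM→Santos, Thu-PM→Kahale, Fri-AM→Yilmaz, Sat-AM→Yilmaz+Diallo, Sat-PM→Gallo.
Loads: Yilmaz 2/2, Kahale 1/1, Diallo 2/2, Santos 1/1, Gallo 1/1.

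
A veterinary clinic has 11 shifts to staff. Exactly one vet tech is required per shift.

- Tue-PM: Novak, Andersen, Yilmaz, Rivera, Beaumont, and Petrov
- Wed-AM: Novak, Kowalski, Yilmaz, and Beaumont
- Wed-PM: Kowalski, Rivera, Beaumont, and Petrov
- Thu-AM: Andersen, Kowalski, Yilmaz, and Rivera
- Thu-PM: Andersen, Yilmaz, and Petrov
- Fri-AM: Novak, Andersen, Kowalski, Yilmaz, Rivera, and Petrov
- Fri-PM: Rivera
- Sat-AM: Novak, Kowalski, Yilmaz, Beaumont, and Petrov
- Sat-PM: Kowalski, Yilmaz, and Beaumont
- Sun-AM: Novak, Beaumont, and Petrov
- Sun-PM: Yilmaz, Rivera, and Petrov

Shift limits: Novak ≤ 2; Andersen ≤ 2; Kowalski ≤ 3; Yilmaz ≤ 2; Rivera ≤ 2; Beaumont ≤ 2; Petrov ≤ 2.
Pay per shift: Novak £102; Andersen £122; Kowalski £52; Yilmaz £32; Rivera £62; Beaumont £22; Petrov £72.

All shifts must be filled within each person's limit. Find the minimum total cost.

£532

Fri-PM can only be covered by Rivera, so that assignment is forced.
Picking the cheapest available vet tech for each shift independently would cost £322, but that ignores the shift limits.
An optimal schedule: Tue-PM→Rivera, Wed-AM→Kowalski, Wed-PM→Kowalski, Thu-AM→Kowalski, Thu-PM→Yilmaz, Fri-AM→Petrov, Fri-PM→Rivera, Sat-AM→Petrov, Sat-PM→Beaumont, Sun-AM→Beaumont, Sun-PM→Yilmaz.
Total: 62 + 52 + 52 + 52 + 32 + 72 + 62 + 72 + 22 + 22 + 32 = £532.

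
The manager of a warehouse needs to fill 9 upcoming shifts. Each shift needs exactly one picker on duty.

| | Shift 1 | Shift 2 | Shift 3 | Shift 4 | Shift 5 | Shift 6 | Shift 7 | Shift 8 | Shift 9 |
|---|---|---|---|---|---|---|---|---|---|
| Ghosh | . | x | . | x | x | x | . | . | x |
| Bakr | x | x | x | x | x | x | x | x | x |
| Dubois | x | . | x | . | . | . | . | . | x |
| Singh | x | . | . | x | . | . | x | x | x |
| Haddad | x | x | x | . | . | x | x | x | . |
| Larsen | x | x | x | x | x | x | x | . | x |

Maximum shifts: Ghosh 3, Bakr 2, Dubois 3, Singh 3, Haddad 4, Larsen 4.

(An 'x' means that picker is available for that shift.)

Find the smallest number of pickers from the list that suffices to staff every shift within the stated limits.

3

9 slots to fill and no one can take more than 4, so at least ⌈9/4⌉ = 3 pickers are needed.
Ghosh, Bakr, and Haddad alone can cover everything: Shift 1→Bakr, Shift 2→Haddad, Shift 3→Bakr, Shift 4→Ghosh, Shift 5→Ghosh, Shift 6→Haddad, Shift 7→Haddad, Shift 8→Haddad, Shift 9→Ghosh.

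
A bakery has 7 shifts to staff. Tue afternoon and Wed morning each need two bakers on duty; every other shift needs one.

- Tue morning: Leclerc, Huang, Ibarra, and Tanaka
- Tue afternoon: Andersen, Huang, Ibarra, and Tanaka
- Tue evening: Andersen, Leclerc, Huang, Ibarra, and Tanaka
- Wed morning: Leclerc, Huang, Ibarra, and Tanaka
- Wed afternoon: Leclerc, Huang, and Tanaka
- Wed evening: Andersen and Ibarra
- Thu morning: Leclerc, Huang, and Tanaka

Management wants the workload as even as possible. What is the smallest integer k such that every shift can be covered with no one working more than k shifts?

With 5 bakers and 9 worker-slots to fill, someone must work at least ⌈9/5⌉ = 2 shifts, so k ≥ 2.
k = 2 works: Tue morning→Huang, Tue afternoon→Huang+Ibarra, Tue evening→Andersen, Wed morning→Ibarra+Tanaka, Wed afternoon→Leclerc, Wed evening→Andersen, Thu morning→Leclerc.
Loads: Andersen 2, Leclerc 2, Huang 2, Ibarra 2, Tanaka 1 — all ≤ 2.

2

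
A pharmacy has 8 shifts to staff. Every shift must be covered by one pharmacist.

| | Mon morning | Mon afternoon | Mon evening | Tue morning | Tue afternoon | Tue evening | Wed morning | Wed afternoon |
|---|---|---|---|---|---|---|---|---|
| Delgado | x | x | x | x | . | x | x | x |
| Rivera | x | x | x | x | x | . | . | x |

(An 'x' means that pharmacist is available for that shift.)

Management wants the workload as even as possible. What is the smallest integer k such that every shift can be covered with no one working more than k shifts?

With 2 pharmacists and 8 worker-slots to fill, someone must work at least ⌈8/2⌉ = 4 shifts, so k ≥ 4.
k = 4 works: Mon morning→Delgado, Mon afternoon→Delgado, Mon evening→Rivera, Tue morning→Rivera, Tue afternoon→Rivera, Tue evening→Delgado, Wed morning→Delgado, Wed afternoon→Rivera.
Loads: Delgado 4, Rivera 4 — all ≤ 4.

4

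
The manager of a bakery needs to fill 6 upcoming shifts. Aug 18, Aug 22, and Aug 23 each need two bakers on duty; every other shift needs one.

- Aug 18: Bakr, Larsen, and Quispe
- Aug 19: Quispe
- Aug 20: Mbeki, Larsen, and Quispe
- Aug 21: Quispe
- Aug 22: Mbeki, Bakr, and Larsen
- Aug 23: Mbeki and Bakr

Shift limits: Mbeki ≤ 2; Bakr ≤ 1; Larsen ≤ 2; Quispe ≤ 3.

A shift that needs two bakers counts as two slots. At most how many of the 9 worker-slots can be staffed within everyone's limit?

Total capacity across all bakers is 2+1+2+3 = 8, and 9 slots are needed, so at most 8 can be filled.
An assignment achieving 8: Aug 18→Larsen+Quispe, Aug 19→Quispe, Aug 20→Mbeki, Aug 21→Quispe, Aug 22→Larsen, Aug 23→Mbeki+Bakr.
Loads: Mbeki 2/2, Bakr 1/1, Larsen 2/2, Quispe 3/3.

8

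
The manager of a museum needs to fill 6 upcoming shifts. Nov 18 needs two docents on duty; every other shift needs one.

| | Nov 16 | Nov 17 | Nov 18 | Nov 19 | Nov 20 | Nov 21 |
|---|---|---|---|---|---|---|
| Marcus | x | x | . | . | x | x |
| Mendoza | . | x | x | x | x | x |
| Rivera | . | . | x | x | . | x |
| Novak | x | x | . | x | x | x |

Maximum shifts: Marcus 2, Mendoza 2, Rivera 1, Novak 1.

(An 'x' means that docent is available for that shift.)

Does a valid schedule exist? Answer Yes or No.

Total capacity is 2+2+1+1 = 6 but 7 worker-slots are needed — infeasible.

No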